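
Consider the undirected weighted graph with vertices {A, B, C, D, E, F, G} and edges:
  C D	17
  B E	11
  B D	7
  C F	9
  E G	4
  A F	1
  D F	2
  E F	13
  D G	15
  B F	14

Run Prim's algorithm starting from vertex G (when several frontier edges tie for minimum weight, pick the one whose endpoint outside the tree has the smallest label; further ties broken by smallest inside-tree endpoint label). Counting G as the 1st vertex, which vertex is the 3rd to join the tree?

Prim's algorithm from G:
Step 1: frontier [E G 4, D G 15] → take E G (4); add E.
Step 2: frontier [B E 11, E F 13, D G 15] → take B E (11); add B.
Step 3: frontier [B D 7, B F 14, E F 13, D G 15] → take B D (7); add D.
Step 4: frontier [B F 14, D F 2, C D 17, E F 13] → take D F (2); add F.
Step 5: frontier [C D 17, A F 1, C F 9] → take A F (1); add A.
Step 6: frontier [C D 17, C F 9] → take C F (9); add C.
Vertex order: G, E, B, D, F, A, C. The 3rd vertex is B.

B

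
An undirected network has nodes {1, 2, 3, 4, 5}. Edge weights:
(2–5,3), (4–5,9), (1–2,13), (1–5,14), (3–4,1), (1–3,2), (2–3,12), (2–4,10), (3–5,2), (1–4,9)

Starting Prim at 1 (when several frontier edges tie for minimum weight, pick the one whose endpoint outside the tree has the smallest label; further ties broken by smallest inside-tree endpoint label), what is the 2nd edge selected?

3-4

Grow the tree from 1 using Prim:
Step 1: cheapest edge leaving the tree is 1–3 (2); add 3.
Step 2: cheapest edge leaving the tree is 3–4 (1); add 4.
Step 3: cheapest edge leaving the tree is 3–5 (2); add 5.
Step 4: cheapest edge leaving the tree is 2–5 (3); add 2.
The 2nd edge added is 3–4.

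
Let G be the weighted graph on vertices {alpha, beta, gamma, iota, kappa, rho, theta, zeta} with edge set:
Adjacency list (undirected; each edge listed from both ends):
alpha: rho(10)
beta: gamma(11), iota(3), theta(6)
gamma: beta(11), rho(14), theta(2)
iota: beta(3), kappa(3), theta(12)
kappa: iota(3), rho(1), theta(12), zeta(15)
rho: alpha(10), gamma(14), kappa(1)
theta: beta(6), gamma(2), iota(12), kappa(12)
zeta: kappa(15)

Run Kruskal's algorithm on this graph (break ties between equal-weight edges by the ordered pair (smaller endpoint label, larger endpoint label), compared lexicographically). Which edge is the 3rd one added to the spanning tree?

beta-iota

Kruskal: consider edges lightest-first.
kappa-rho (1): add — endpoints in different components.
gamma-theta (2): add — endpoints in different components.
beta-iota (3): add — endpoints in different components.
iota-kappa (3): add — endpoints in different components.
beta-theta (6): add — endpoints in different components.
alpha-rho (10): add — endpoints in different components.
beta-gamma (11): skip — beta and gamma already connected.
iota-theta (12): skip — iota and theta already connected.
kappa-theta (12): skip — kappa and theta already connected.
gamma-rho (14): skip — gamma and rho already connected.
kappa-zeta (15): add — endpoints in different components.
The 3rd edge added is beta-iota.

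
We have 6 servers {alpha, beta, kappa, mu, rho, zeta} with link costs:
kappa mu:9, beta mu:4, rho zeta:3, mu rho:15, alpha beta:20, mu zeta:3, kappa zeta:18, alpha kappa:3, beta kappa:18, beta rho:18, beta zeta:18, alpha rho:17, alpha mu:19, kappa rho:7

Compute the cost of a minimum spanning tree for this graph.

Prim, starting at alpha.
Step 1: cheapest edge leaving the tree is alpha kappa (3); add kappa.
Step 2: cheapest edge leaving the tree is kappa rho (7); add rho.
Step 3: cheapest edge leaving the tree is rho zeta (3); add zeta.
Step 4: cheapest edge leaving the tree is mu zeta (3); add mu.
Step 5: cheapest edge leaving the tree is beta mu (4); add beta.
MST edges: alpha kappa, kappa rho, rho zeta, mu zeta, beta mu; total weight 3+7+3+3+4 = 20.

20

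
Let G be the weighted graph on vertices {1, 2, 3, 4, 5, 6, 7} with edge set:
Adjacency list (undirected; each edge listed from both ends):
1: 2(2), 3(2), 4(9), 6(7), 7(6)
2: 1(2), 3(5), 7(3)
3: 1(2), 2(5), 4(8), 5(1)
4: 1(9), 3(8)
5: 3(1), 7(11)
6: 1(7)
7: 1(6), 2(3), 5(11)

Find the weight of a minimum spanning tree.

Prim, starting at 4.
Step 1: cheapest edge leaving the tree is 3–4 (8); add 3.
Step 2: cheapest edge leaving the tree is 3–5 (1); add 5.
Step 3: cheapest edge leaving the tree is 1–3 (2); add 1.
Step 4: cheapest edge leaving the tree is 1–2 (2); add 2.
Step 5: cheapest edge leaving the tree is 2–7 (3); add 7.
Step 6: cheapest edge leaving the tree is 1–6 (7); add 6.
MST edges: 3–4, 3–5, 1–3, 1–2, 2–7, 1–6; total weight 8+1+2+2+3+7 = 23.

23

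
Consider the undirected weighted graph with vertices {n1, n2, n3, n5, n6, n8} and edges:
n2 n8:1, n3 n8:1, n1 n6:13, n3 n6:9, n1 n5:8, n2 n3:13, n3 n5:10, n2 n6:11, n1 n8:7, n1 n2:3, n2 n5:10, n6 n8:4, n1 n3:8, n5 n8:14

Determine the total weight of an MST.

Grow the tree from n5 using Prim:
Step 1: cheapest edge leaving the tree is n1 n5 (8); add n1.
Step 2: cheapest edge leaving the tree is n1 n2 (3); add n2.
Step 3: cheapest edge leaving the tree is n2 n8 (1); add n8.
Step 4: cheapest edge leaving the tree is n3 n8 (1); add n3.
Step 5: cheapest edge leaving the tree is n6 n8 (4); add n6.
MST edges: n1 n5, n1 n2, n2 n8, n3 n8, n6 n8; total weight 8+3+1+1+4 = 17.

17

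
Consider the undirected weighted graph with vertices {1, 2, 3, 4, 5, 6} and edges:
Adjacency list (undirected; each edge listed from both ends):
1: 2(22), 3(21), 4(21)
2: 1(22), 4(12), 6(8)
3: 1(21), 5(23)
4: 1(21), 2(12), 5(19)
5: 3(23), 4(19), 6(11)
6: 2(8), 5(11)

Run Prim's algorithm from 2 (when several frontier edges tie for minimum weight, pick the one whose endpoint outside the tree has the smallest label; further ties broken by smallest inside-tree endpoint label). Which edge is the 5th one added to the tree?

1-3

Prim's algorithm from 2:
Step 1: cheapest edge leaving the tree is 2—6 (8); add 6.
Step 2: cheapest edge leaving the tree is 5—6 (11); add 5.
Step 3: cheapest edge leaving the tree is 2—4 (12); add 4.
Step 4: cheapest edge leaving the tree is 1—4 (21); add 1.
Step 5: cheapest edge leaving the tree is 1—3 (21); add 3.
The 5th edge added is 1—3.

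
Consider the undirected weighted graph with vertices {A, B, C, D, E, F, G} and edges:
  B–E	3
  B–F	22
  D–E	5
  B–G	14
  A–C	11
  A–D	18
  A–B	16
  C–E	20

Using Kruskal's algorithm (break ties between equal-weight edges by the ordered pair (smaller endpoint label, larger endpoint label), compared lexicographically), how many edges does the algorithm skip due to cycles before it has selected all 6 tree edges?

Kruskal's algorithm — process edges by increasing weight (ties by edge label):
B–E (3): add. Components now {A} {B,E} {C} {D} {F} {G}
D–E (5): add. Components now {A} {B,D,E} {C} {F} {G}
A–C (11): add. Components now {A,C} {B,D,E} {F} {G}
B–G (14): add. Components now {A,C} {B,D,E,G} {F}
A–B (16): add. Components now {A,B,C,D,E,G} {F}
A–D (18): skip — A and D already connected.
C–E (20): skip — C and E already connected.
B–F (22): add. Components now {A,B,C,D,E,F,G}
Edges rejected before the tree was complete: 2.

2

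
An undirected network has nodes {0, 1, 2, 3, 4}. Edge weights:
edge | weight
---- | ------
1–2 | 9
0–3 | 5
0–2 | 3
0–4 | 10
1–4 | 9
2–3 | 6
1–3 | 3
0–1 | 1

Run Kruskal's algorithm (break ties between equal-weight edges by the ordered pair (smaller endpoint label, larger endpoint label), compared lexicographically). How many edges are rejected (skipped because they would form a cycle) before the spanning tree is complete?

Kruskal's algorithm — process edges by increasing weight (ties by edge label):
0–1 (1): add. Components now {0,1} {2} {3} {4}
0–2 (3): add. Components now {0,1,2} {3} {4}
1–3 (3): add. Components now {0,1,2,3} {4}
0–3 (5): skip — 0 and 3 already connected.
2–3 (6): skip — 2 and 3 already connected.
1–2 (9): skip — 1 and 2 already connected.
1–4 (9): add. Components now {0,1,2,3,4}
Edges rejected before the tree was complete: 3.

3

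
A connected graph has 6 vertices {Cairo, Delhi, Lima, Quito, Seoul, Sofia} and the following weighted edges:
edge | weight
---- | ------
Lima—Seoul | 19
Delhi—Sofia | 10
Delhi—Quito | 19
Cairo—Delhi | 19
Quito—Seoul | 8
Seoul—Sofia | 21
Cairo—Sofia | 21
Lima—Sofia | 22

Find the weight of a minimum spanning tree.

Kruskal's algorithm — process edges by increasing weight (ties by edge label):
Quito—Seoul (8): add — endpoints in different components.
Delhi—Sofia (10): add — endpoints in different components.
Cairo—Delhi (19): add — endpoints in different components.
Delhi—Quito (19): add — endpoints in different components.
Lima—Seoul (19): add — endpoints in different components.
MST edges: Quito—Seoul, Delhi—Sofia, Cairo—Delhi, Delhi—Quito, Lima—Seoul; total weight 8+10+19+19+19 = 75.

75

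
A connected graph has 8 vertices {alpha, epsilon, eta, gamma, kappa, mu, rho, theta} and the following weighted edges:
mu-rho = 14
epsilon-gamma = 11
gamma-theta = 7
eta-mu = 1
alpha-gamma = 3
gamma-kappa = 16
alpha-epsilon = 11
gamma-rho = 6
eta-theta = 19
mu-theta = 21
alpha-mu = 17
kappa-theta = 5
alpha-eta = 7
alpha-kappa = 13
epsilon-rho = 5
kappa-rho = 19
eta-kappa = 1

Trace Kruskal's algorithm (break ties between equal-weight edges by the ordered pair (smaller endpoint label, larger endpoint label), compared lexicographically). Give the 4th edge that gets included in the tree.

epsilon-rho

Kruskal: consider edges lightest-first.
eta-kappa (1): add — endpoints in different components.
eta-mu (1): add — endpoints in different components.
alpha-gamma (3): add — endpoints in different components.
epsilon-rho (5): add — endpoints in different components.
kappa-theta (5): add — endpoints in different components.
gamma-rho (6): add — endpoints in different components.
alpha-eta (7): add — endpoints in different components.
The 4th edge added is epsilon-rho.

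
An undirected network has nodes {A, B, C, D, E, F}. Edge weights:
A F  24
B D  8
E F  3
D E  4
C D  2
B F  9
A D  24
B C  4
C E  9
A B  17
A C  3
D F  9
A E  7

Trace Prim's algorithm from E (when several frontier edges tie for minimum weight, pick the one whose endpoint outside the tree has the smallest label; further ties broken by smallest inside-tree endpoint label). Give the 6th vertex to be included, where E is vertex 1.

B

Prim's algorithm from E:
Step 1: cheapest edge leaving the tree is E F (3); add F.
Step 2: cheapest edge leaving the tree is D E (4); add D.
Step 3: cheapest edge leaving the tree is C D (2); add C.
Step 4: cheapest edge leaving the tree is A C (3); add A.
Step 5: cheapest edge leaving the tree is B C (4); add B.
Vertex order: E, F, D, C, A, B. The 6th vertex is B.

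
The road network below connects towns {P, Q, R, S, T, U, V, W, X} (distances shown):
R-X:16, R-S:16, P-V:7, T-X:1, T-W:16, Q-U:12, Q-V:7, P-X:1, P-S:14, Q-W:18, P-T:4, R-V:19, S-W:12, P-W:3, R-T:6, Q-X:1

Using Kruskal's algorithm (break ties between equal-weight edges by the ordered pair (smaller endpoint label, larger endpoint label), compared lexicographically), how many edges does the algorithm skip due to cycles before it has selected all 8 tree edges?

Kruskal: consider edges lightest-first.
P-X (1): add — endpoints in different components.
Q-X (1): add — endpoints in different components.
T-X (1): add — endpoints in different components.
P-W (3): add — endpoints in different components.
P-T (4): skip — P and T already connected.
R-T (6): add — endpoints in different components.
P-V (7): add — endpoints in different components.
Q-V (7): skip — V and Q already connected.
Q-U (12): add — endpoints in different components.
S-W (12): add — endpoints in different components.
Edges rejected before the tree was complete: 2.

2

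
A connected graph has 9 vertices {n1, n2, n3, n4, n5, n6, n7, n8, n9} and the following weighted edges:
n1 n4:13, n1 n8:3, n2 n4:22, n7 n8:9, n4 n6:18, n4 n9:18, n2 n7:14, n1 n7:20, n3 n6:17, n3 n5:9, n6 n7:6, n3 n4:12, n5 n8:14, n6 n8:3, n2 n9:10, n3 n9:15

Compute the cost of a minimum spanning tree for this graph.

Prim, starting at n2.
Step 1: cheapest edge leaving the tree is n2 n9 (10); add n9.
Step 2: cheapest edge leaving the tree is n2 n7 (14); add n7.
Step 3: cheapest edge leaving the tree is n6 n7 (6); add n6.
Step 4: cheapest edge leaving the tree is n6 n8 (3); add n8.
Step 5: cheapest edge leaving the tree is n1 n8 (3); add n1.
Step 6: cheapest edge leaving the tree is n1 n4 (13); add n4.
Step 7: cheapest edge leaving the tree is n3 n4 (12); add n3.
Step 8: cheapest edge leaving the tree is n3 n5 (9); add n5.
MST edges: n2 n9, n2 n7, n6 n7, n6 n8, n1 n8, n1 n4, n3 n4, n3 n5; total weight 10+14+6+3+3+13+12+9 = 70.

70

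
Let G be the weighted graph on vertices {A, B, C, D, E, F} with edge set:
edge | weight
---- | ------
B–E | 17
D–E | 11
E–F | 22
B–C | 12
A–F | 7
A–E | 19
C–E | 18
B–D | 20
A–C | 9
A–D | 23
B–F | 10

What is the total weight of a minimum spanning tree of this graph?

Sort edges by weight, then run Kruskal:
A–F (7): add. Components now {A,F} {B} {C} {D} {E}
A–C (9): add. Components now {A,C,F} {B} {D} {E}
B–F (10): add. Components now {A,B,C,F} {D} {E}
D–E (11): add. Components now {A,B,C,F} {D,E}
B–C (12): skip — B and C already connected.
B–E (17): add. Components now {A,B,C,D,E,F}
MST edges: A–F, A–C, B–F, D–E, B–E; total weight 7+9+10+11+17 = 54.

54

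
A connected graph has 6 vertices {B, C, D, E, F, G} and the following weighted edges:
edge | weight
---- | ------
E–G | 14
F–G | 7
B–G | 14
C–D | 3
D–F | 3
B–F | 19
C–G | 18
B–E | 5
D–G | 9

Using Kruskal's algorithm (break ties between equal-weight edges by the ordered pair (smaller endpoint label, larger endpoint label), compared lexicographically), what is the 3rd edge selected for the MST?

B-E

Kruskal: consider edges lightest-first.
C–D (3): add — endpoints in different components.
D–F (3): add — endpoints in different components.
B–E (5): add — endpoints in different components.
F–G (7): add — endpoints in different components.
D–G (9): skip — D and G already connected.
B–G (14): add — endpoints in different components.
The 3rd edge added is B–E.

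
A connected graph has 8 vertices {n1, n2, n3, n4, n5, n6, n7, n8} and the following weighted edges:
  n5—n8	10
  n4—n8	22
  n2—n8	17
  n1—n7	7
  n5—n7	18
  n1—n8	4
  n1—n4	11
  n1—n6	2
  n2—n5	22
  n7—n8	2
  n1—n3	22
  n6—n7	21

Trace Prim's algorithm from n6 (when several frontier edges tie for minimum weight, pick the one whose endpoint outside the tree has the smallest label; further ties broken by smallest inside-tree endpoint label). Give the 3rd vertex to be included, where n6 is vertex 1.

n8

Grow the tree from n6 using Prim:
Step 1: frontier [n1—n6 2, n6—n7 21] → take n1—n6 (2); add n1.
Step 2: frontier [n1—n8 4, n1—n7 7, n1—n4 11, n1—n3 22, n6—n7 21] → take n1—n8 (4); add n8.
Step 3: frontier [n1—n7 7, n1—n4 11, n1—n3 22, n6—n7 21, n7—n8 2, n5—n8 10, n2—n8 17, n4—n8 22] → take n7—n8 (2); add n7.
Step 4: frontier [n1—n4 11, n1—n3 22, n5—n7 18, n5—n8 10, n2—n8 17, n4—n8 22] → take n5—n8 (10); add n5.
Step 5: frontier [n1—n4 11, n1—n3 22, n2—n5 22, n2—n8 17, n4—n8 22] → take n1—n4 (11); add n4.
Step 6: frontier [n1—n3 22, n2—n5 22, n2—n8 17] → take n2—n8 (17); add n2.
Step 7: frontier [n1—n3 22] → take n1—n3 (22); add n3.
Vertex order: n6, n1, n8, n7, n5, n4, n2, n3. The 3rd vertex is n8.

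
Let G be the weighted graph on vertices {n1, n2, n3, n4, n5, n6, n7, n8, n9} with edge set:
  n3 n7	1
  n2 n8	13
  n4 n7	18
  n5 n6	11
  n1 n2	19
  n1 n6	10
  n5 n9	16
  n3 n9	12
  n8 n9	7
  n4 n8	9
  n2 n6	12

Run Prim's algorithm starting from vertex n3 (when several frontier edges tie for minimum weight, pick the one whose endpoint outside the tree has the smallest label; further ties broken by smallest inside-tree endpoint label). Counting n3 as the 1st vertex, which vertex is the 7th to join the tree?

n6

Grow the tree from n3 using Prim:
Step 1: cheapest edge leaving the tree is n3 n7 (1); add n7.
Step 2: cheapest edge leaving the tree is n3 n9 (12); add n9.
Step 3: cheapest edge leaving the tree is n8 n9 (7); add n8.
Step 4: cheapest edge leaving the tree is n4 n8 (9); add n4.
Step 5: cheapest edge leaving the tree is n2 n8 (13); add n2.
Step 6: cheapest edge leaving the tree is n2 n6 (12); add n6.
Step 7: cheapest edge leaving the tree is n1 n6 (10); add n1.
Step 8: cheapest edge leaving the tree is n5 n6 (11); add n5.
Vertex order: n3, n7, n9, n8, n4, n2, n6, n1, n5. The 7th vertex is n6.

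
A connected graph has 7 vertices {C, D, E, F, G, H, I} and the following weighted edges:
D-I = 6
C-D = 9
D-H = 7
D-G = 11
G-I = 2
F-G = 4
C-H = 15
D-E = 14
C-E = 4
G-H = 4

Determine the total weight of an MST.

29

Kruskal: consider edges lightest-first.
G-I (2): add — endpoints in different components.
C-E (4): add — endpoints in different components.
F-G (4): add — endpoints in different components.
G-H (4): add — endpoints in different components.
D-I (6): add — endpoints in different components.
D-H (7): skip — D and H already connected.
C-D (9): add — endpoints in different components.
MST edges: G-I, C-E, F-G, G-H, D-I, C-D; total weight 2+4+4+4+6+9 = 29.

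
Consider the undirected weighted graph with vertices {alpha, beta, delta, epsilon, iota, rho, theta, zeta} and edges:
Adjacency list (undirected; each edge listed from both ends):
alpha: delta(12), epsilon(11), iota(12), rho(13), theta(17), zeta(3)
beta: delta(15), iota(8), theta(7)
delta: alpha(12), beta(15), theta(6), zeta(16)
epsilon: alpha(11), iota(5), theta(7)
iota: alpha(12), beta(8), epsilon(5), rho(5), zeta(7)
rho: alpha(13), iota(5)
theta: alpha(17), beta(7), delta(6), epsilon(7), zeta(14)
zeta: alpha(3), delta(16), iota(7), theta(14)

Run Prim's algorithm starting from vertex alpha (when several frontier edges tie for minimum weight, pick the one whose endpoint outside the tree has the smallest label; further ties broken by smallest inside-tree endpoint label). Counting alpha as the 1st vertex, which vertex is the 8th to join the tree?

Grow the tree from alpha using Prim:
Step 1: cheapest edge leaving the tree is alpha-zeta (3); add zeta.
Step 2: cheapest edge leaving the tree is iota-zeta (7); add iota.
Step 3: cheapest edge leaving the tree is epsilon-iota (5); add epsilon.
Step 4: cheapest edge leaving the tree is iota-rho (5); add rho.
Step 5: cheapest edge leaving the tree is epsilon-theta (7); add theta.
Step 6: cheapest edge leaving the tree is delta-theta (6); add delta.
Step 7: cheapest edge leaving the tree is beta-theta (7); add beta.
Vertex order: alpha, zeta, iota, epsilon, rho, theta, delta, beta. The 8th vertex is beta.

beta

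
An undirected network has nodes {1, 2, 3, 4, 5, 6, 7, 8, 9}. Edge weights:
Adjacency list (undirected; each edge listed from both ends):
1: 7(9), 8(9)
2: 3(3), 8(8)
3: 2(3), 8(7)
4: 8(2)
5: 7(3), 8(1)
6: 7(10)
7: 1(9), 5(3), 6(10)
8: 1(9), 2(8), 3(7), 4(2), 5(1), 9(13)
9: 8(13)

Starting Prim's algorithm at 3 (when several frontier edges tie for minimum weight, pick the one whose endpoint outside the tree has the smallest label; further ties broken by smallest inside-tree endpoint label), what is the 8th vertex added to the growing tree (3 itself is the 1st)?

6

Grow the tree from 3 using Prim:
Step 1: cheapest edge leaving the tree is 2 3 (3); add 2.
Step 2: cheapest edge leaving the tree is 3 8 (7); add 8.
Step 3: cheapest edge leaving the tree is 5 8 (1); add 5.
Step 4: cheapest edge leaving the tree is 4 8 (2); add 4.
Step 5: cheapest edge leaving the tree is 5 7 (3); add 7.
Step 6: cheapest edge leaving the tree is 1 7 (9); add 1.
Step 7: cheapest edge leaving the tree is 6 7 (10); add 6.
Step 8: cheapest edge leaving the tree is 8 9 (13); add 9.
Vertex order: 3, 2, 8, 5, 4, 7, 1, 6, 9. The 8th vertex is 6.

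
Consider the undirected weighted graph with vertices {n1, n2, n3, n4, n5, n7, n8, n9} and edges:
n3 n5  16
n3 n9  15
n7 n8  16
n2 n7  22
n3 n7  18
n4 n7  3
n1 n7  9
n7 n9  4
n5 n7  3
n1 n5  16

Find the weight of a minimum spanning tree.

72

Prim's algorithm from n8:
Step 1: frontier [n7 n8 16] → take n7 n8 (16); add n7.
Step 2: frontier [n4 n7 3, n5 n7 3, n7 n9 4, n1 n7 9, n3 n7 18, n2 n7 22] → take n4 n7 (3); add n4.
Step 3: frontier [n5 n7 3, n7 n9 4, n1 n7 9, n3 n7 18, n2 n7 22] → take n5 n7 (3); add n5.
Step 4: frontier [n1 n5 16, n3 n5 16, n7 n9 4, n1 n7 9, n3 n7 18, n2 n7 22] → take n7 n9 (4); add n9.
Step 5: frontier [n1 n5 16, n3 n5 16, n1 n7 9, n3 n7 18, n2 n7 22, n3 n9 15] → take n1 n7 (9); add n1.
Step 6: frontier [n3 n5 16, n3 n7 18, n2 n7 22, n3 n9 15] → take n3 n9 (15); add n3.
Step 7: frontier [n2 n7 22] → take n2 n7 (22); add n2.
MST edges: n7 n8, n4 n7, n5 n7, n7 n9, n1 n7, n3 n9, n2 n7; total weight 16+3+3+4+9+15+22 = 72.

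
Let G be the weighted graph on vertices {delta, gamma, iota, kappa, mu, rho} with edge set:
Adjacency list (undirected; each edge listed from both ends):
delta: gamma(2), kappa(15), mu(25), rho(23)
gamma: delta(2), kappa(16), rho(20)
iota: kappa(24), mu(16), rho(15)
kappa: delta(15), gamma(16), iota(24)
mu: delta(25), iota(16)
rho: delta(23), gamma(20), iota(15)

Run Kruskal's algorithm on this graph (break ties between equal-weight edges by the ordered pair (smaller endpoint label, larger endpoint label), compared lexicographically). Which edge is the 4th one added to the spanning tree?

iota-mu

Sort edges by weight, then run Kruskal:
delta gamma (2): add. Components now {kappa} {delta,gamma} {mu} {rho} {iota}
delta kappa (15): add. Components now {delta,gamma,kappa} {mu} {rho} {iota}
iota rho (15): add. Components now {delta,gamma,kappa} {mu} {iota,rho}
gamma kappa (16): skip — kappa and gamma already connected.
iota mu (16): add. Components now {delta,gamma,kappa} {iota,mu,rho}
gamma rho (20): add. Components now {delta,gamma,iota,kappa,mu,rho}
The 4th edge added is iota mu.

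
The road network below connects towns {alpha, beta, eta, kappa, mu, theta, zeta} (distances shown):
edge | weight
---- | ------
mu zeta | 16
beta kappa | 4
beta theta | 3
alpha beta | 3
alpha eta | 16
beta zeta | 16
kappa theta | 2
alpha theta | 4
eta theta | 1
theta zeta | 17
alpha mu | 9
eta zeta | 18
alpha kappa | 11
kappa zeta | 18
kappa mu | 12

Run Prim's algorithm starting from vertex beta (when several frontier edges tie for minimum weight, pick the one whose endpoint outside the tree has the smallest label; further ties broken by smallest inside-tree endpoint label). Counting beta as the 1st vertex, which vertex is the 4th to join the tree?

eta

Prim's algorithm from beta:
Step 1: cheapest edge leaving the tree is alpha beta (3); add alpha.
Step 2: cheapest edge leaving the tree is beta theta (3); add theta.
Step 3: cheapest edge leaving the tree is eta theta (1); add eta.
Step 4: cheapest edge leaving the tree is kappa theta (2); add kappa.
Step 5: cheapest edge leaving the tree is alpha mu (9); add mu.
Step 6: cheapest edge leaving the tree is beta zeta (16); add zeta.
Vertex order: beta, alpha, theta, eta, kappa, mu, zeta. The 4th vertex is eta.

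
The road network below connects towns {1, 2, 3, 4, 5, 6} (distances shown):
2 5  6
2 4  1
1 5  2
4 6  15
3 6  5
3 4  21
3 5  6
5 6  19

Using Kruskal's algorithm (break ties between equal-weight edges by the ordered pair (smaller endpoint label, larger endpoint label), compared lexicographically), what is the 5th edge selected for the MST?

3-5

Sort edges by weight, then run Kruskal:
2 4 (1): add — endpoints in different components.
1 5 (2): add — endpoints in different components.
3 6 (5): add — endpoints in different components.
2 5 (6): add — endpoints in different components.
3 5 (6): add — endpoints in different components.
The 5th edge added is 3 5.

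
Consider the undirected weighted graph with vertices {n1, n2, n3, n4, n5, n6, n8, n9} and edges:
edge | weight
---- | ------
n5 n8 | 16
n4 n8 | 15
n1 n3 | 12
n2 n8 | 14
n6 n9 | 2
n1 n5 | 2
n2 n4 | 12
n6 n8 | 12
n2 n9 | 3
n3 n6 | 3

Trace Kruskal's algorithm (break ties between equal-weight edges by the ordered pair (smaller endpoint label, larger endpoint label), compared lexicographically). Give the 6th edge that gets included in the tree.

n2-n4

Kruskal: consider edges lightest-first.
n1 n5 (2): add — endpoints in different components.
n6 n9 (2): add — endpoints in different components.
n2 n9 (3): add — endpoints in different components.
n3 n6 (3): add — endpoints in different components.
n1 n3 (12): add — endpoints in different components.
n2 n4 (12): add — endpoints in different components.
n6 n8 (12): add — endpoints in different components.
The 6th edge added is n2 n4.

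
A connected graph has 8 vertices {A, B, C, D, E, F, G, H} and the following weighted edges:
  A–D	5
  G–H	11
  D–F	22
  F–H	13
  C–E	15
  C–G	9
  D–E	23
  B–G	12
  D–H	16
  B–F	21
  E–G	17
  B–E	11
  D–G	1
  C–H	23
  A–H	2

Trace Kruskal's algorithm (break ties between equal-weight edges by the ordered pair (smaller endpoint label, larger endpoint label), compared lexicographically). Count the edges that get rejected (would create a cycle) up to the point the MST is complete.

Kruskal: consider edges lightest-first.
D–G (1): add — endpoints in different components.
A–H (2): add — endpoints in different components.
A–D (5): add — endpoints in different components.
C–G (9): add — endpoints in different components.
B–E (11): add — endpoints in different components.
G–H (11): skip — G and H already connected.
B–G (12): add — endpoints in different components.
F–H (13): add — endpoints in different components.
Edges rejected before the tree was complete: 1.

1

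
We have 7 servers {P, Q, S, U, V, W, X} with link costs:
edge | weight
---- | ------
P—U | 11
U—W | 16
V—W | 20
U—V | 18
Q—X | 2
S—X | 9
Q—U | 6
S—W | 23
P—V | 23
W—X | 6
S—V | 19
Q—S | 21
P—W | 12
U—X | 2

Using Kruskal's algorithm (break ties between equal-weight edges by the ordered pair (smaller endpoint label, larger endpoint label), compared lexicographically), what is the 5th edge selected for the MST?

P-U

Kruskal's algorithm — process edges by increasing weight (ties by edge label):
Q—X (2): add. Components now {S} {W} {V} {U} {P} {Q,X}
U—X (2): add. Components now {S} {W} {V} {Q,U,X} {P}
Q—U (6): skip — U and Q already connected.
W—X (6): add. Components now {S} {Q,U,W,X} {V} {P}
S—X (9): add. Components now {Q,S,U,W,X} {V} {P}
P—U (11): add. Components now {P,Q,S,U,W,X} {V}
P—W (12): skip — W and P already connected.
U—W (16): skip — W and U already connected.
U—V (18): add. Components now {P,Q,S,U,V,W,X}
The 5th edge added is P—U.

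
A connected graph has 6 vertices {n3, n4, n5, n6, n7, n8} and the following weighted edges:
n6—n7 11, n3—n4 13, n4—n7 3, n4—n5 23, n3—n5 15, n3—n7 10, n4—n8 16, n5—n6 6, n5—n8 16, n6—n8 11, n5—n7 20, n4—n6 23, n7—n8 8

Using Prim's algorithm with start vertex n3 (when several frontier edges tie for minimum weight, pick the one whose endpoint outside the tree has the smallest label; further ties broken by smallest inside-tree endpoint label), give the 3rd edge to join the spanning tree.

n7-n8

Grow the tree from n3 using Prim:
Step 1: cheapest edge leaving the tree is n3—n7 (10); add n7.
Step 2: cheapest edge leaving the tree is n4—n7 (3); add n4.
Step 3: cheapest edge leaving the tree is n7—n8 (8); add n8.
Step 4: cheapest edge leaving the tree is n6—n7 (11); add n6.
Step 5: cheapest edge leaving the tree is n5—n6 (6); add n5.
The 3rd edge added is n7—n8.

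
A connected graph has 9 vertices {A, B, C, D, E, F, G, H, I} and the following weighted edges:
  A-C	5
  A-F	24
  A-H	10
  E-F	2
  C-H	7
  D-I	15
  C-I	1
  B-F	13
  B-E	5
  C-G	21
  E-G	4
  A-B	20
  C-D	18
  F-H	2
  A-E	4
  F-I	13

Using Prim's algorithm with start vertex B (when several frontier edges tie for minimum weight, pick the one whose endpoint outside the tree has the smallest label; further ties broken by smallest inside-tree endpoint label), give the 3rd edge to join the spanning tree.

F-H

Prim's algorithm from B:
Step 1: cheapest edge leaving the tree is B-E (5); add E.
Step 2: cheapest edge leaving the tree is E-F (2); add F.
Step 3: cheapest edge leaving the tree is F-H (2); add H.
Step 4: cheapest edge leaving the tree is A-E (4); add A.
Step 5: cheapest edge leaving the tree is E-G (4); add G.
Step 6: cheapest edge leaving the tree is A-C (5); add C.
Step 7: cheapest edge leaving the tree is C-I (1); add I.
Step 8: cheapest edge leaving the tree is D-I (15); add D.
The 3rd edge added is F-H.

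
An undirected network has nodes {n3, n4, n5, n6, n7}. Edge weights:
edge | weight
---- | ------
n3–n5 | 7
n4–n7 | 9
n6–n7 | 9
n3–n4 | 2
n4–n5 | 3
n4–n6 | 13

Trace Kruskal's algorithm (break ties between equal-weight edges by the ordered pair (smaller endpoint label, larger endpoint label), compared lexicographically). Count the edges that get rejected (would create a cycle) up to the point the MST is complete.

1

Kruskal's algorithm — process edges by increasing weight (ties by edge label):
n3–n4 (2): add. Components now {n3,n4} {n7} {n6} {n5}
n4–n5 (3): add. Components now {n3,n4,n5} {n7} {n6}
n3–n5 (7): skip — n3 and n5 already connected.
n4–n7 (9): add. Components now {n3,n4,n5,n7} {n6}
n6–n7 (9): add. Components now {n3,n4,n5,n6,n7}
Edges rejected before the tree was complete: 1.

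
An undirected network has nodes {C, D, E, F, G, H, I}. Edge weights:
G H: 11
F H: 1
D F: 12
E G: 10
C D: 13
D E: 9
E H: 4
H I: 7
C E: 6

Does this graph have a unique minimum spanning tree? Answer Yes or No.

Yes

Sort edges by weight, then run Kruskal:
F H (1): add — endpoints in different components.
E H (4): add — endpoints in different components.
C E (6): add — endpoints in different components.
H I (7): add — endpoints in different components.
D E (9): add — endpoints in different components.
E G (10): add — endpoints in different components.
Every non-tree edge has weight strictly greater than the heaviest edge on the tree path between its endpoints, so the MST is unique.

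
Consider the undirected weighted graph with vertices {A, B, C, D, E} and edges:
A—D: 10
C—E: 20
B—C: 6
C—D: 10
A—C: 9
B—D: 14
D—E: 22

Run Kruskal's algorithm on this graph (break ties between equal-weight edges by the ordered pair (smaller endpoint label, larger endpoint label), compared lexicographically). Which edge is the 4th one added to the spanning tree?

Sort edges by weight, then run Kruskal:
B—C (6): add — endpoints in different components.
A—C (9): add — endpoints in different components.
A—D (10): add — endpoints in different components.
C—D (10): skip — C and D already connected.
B—D (14): skip — B and D already connected.
C—E (20): add — endpoints in different components.
The 4th edge added is C—E.

C-E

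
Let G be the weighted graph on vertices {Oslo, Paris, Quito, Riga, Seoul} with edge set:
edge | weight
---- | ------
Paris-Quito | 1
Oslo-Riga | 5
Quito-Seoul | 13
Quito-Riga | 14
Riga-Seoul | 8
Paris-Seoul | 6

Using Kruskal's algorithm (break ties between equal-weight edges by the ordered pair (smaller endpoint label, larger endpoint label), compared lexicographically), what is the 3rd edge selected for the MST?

Sort edges by weight, then run Kruskal:
Paris-Quito (1): add. Components now {Paris,Quito} {Riga} {Seoul} {Oslo}
Oslo-Riga (5): add. Components now {Paris,Quito} {Oslo,Riga} {Seoul}
Paris-Seoul (6): add. Components now {Paris,Quito,Seoul} {Oslo,Riga}
Riga-Seoul (8): add. Components now {Oslo,Paris,Quito,Riga,Seoul}
The 3rd edge added is Paris-Seoul.

Paris-Seoul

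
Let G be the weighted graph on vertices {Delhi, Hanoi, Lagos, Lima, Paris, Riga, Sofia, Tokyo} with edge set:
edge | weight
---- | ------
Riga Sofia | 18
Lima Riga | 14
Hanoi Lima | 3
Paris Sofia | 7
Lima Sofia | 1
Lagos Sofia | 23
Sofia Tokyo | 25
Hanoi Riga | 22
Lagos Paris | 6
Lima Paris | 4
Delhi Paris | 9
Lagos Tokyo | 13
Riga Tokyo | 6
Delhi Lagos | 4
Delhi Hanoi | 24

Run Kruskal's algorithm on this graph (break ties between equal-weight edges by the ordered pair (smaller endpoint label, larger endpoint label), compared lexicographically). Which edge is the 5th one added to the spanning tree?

Lagos-Paris

Kruskal: consider edges lightest-first.
Lima Sofia (1): add — endpoints in different components.
Hanoi Lima (3): add — endpoints in different components.
Delhi Lagos (4): add — endpoints in different components.
Lima Paris (4): add — endpoints in different components.
Lagos Paris (6): add — endpoints in different components.
Riga Tokyo (6): add — endpoints in different components.
Paris Sofia (7): skip — Paris and Sofia already connected.
Delhi Paris (9): skip — Paris and Delhi already connected.
Lagos Tokyo (13): add — endpoints in different components.
The 5th edge added is Lagos Paris.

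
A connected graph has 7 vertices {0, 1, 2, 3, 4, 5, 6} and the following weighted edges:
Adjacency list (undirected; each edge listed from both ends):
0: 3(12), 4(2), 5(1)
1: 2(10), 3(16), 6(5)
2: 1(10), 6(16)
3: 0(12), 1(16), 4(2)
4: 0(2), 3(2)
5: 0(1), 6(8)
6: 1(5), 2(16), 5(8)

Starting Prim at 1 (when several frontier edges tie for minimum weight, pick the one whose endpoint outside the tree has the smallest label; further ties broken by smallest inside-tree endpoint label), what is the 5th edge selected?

3-4

Prim, starting at 1.
Step 1: cheapest edge leaving the tree is 1-6 (5); add 6.
Step 2: cheapest edge leaving the tree is 5-6 (8); add 5.
Step 3: cheapest edge leaving the tree is 0-5 (1); add 0.
Step 4: cheapest edge leaving the tree is 0-4 (2); add 4.
Step 5: cheapest edge leaving the tree is 3-4 (2); add 3.
Step 6: cheapest edge leaving the tree is 1-2 (10); add 2.
The 5th edge added is 3-4.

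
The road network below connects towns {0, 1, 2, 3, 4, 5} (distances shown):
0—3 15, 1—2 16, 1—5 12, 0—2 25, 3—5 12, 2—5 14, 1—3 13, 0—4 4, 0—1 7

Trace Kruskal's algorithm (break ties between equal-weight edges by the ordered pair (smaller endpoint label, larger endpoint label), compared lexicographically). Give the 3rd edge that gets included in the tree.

1-5

Kruskal: consider edges lightest-first.
0—4 (4): add — endpoints in different components.
0—1 (7): add — endpoints in different components.
1—5 (12): add — endpoints in different components.
3—5 (12): add — endpoints in different components.
1—3 (13): skip — 1 and 3 already connected.
2—5 (14): add — endpoints in different components.
The 3rd edge added is 1—5.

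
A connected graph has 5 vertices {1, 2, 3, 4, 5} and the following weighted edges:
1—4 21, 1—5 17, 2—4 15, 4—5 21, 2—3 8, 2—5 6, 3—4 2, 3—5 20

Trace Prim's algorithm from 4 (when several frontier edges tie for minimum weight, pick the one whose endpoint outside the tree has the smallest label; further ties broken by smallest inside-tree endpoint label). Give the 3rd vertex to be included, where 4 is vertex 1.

2

Grow the tree from 4 using Prim:
Step 1: frontier [3—4 2, 2—4 15, 1—4 21, 4—5 21] → take 3—4 (2); add 3.
Step 2: frontier [2—3 8, 3—5 20, 2—4 15, 1—4 21, 4—5 21] → take 2—3 (8); add 2.
Step 3: frontier [2—5 6, 3—5 20, 1—4 21, 4—5 21] → take 2—5 (6); add 5.
Step 4: frontier [1—4 21, 1—5 17] → take 1—5 (17); add 1.
Vertex order: 4, 3, 2, 5, 1. The 3rd vertex is 2.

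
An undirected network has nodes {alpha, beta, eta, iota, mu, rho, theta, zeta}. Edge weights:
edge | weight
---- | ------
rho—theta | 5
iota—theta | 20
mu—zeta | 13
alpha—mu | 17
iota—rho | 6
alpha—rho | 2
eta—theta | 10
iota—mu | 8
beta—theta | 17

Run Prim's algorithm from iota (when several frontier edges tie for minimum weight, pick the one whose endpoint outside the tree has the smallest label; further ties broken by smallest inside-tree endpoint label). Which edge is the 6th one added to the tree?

mu-zeta

Prim's algorithm from iota:
Step 1: cheapest edge leaving the tree is iota—rho (6); add rho.
Step 2: cheapest edge leaving the tree is alpha—rho (2); add alpha.
Step 3: cheapest edge leaving the tree is rho—theta (5); add theta.
Step 4: cheapest edge leaving the tree is iota—mu (8); add mu.
Step 5: cheapest edge leaving the tree is eta—theta (10); add eta.
Step 6: cheapest edge leaving the tree is mu—zeta (13); add zeta.
Step 7: cheapest edge leaving the tree is beta—theta (17); add beta.
The 6th edge added is mu—zeta.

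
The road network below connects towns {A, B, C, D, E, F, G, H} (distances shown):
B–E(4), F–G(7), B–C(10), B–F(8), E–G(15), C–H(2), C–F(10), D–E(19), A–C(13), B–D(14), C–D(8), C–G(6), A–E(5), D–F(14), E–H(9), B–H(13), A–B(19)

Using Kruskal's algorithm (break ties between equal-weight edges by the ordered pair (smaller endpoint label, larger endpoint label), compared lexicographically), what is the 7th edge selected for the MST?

C-D

Kruskal: consider edges lightest-first.
C–H (2): add — endpoints in different components.
B–E (4): add — endpoints in different components.
A–E (5): add — endpoints in different components.
C–G (6): add — endpoints in different components.
F–G (7): add — endpoints in different components.
B–F (8): add — endpoints in different components.
C–D (8): add — endpoints in different components.
The 7th edge added is C–D.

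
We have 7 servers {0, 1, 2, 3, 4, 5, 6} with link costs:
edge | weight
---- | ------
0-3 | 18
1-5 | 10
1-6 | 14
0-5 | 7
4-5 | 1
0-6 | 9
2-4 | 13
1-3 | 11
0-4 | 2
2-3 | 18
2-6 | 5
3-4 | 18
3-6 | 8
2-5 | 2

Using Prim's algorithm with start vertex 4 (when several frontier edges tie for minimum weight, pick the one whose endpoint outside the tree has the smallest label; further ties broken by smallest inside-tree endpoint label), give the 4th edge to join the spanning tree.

Grow the tree from 4 using Prim:
Step 1: cheapest edge leaving the tree is 4-5 (1); add 5.
Step 2: cheapest edge leaving the tree is 0-4 (2); add 0.
Step 3: cheapest edge leaving the tree is 2-5 (2); add 2.
Step 4: cheapest edge leaving the tree is 2-6 (5); add 6.
Step 5: cheapest edge leaving the tree is 3-6 (8); add 3.
Step 6: cheapest edge leaving the tree is 1-5 (10); add 1.
The 4th edge added is 2-6.

2-6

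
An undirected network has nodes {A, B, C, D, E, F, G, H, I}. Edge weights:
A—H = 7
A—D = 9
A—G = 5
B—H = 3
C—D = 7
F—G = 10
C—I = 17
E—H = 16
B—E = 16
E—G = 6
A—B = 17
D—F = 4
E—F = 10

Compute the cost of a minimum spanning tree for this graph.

Prim's algorithm from E:
Step 1: cheapest edge leaving the tree is E—G (6); add G.
Step 2: cheapest edge leaving the tree is A—G (5); add A.
Step 3: cheapest edge leaving the tree is A—H (7); add H.
Step 4: cheapest edge leaving the tree is B—H (3); add B.
Step 5: cheapest edge leaving the tree is A—D (9); add D.
Step 6: cheapest edge leaving the tree is D—F (4); add F.
Step 7: cheapest edge leaving the tree is C—D (7); add C.
Step 8: cheapest edge leaving the tree is C—I (17); add I.
MST edges: E—G, A—G, A—H, B—H, A—D, D—F, C—D, C—I; total weight 6+5+7+3+9+4+7+17 = 58.

58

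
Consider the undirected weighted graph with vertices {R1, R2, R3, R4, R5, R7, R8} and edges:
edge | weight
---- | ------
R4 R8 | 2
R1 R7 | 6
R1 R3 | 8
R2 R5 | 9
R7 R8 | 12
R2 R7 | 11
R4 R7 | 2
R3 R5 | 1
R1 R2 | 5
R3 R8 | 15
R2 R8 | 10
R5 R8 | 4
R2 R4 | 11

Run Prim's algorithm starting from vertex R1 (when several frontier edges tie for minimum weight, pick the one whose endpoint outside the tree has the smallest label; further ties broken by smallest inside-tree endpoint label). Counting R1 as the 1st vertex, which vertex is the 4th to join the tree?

R4

Prim, starting at R1.
Step 1: cheapest edge leaving the tree is R1 R2 (5); add R2.
Step 2: cheapest edge leaving the tree is R1 R7 (6); add R7.
Step 3: cheapest edge leaving the tree is R4 R7 (2); add R4.
Step 4: cheapest edge leaving the tree is R4 R8 (2); add R8.
Step 5: cheapest edge leaving the tree is R5 R8 (4); add R5.
Step 6: cheapest edge leaving the tree is R3 R5 (1); add R3.
Vertex order: R1, R2, R7, R4, R8, R5, R3. The 4th vertex is R4.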